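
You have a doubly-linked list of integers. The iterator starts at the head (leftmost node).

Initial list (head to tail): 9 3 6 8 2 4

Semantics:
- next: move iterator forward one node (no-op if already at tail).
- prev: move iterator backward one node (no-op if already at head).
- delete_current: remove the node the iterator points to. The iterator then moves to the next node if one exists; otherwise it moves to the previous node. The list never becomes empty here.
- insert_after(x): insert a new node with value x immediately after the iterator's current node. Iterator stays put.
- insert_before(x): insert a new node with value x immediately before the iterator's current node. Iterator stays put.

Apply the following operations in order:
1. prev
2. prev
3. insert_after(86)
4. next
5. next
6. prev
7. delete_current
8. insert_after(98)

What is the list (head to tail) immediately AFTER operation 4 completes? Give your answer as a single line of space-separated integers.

Answer: 9 86 3 6 8 2 4

Derivation:
After 1 (prev): list=[9, 3, 6, 8, 2, 4] cursor@9
After 2 (prev): list=[9, 3, 6, 8, 2, 4] cursor@9
After 3 (insert_after(86)): list=[9, 86, 3, 6, 8, 2, 4] cursor@9
After 4 (next): list=[9, 86, 3, 6, 8, 2, 4] cursor@86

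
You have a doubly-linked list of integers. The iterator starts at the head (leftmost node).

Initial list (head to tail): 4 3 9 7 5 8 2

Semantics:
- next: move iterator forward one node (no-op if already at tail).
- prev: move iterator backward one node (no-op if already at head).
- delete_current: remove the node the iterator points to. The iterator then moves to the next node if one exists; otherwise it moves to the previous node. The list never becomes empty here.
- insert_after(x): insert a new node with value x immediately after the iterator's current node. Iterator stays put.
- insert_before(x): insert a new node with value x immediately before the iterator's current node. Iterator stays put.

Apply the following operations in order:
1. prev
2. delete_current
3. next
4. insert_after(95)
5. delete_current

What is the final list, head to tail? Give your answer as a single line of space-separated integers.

After 1 (prev): list=[4, 3, 9, 7, 5, 8, 2] cursor@4
After 2 (delete_current): list=[3, 9, 7, 5, 8, 2] cursor@3
After 3 (next): list=[3, 9, 7, 5, 8, 2] cursor@9
After 4 (insert_after(95)): list=[3, 9, 95, 7, 5, 8, 2] cursor@9
After 5 (delete_current): list=[3, 95, 7, 5, 8, 2] cursor@95

Answer: 3 95 7 5 8 2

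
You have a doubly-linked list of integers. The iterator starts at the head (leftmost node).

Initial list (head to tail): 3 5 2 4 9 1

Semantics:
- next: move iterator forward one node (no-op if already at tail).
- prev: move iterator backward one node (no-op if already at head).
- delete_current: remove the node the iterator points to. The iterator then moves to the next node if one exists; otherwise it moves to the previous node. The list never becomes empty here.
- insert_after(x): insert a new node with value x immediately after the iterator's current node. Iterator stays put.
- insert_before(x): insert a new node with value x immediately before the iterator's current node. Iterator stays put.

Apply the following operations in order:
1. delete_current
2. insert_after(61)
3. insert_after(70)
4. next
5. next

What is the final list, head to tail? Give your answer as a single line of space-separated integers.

Answer: 5 70 61 2 4 9 1

Derivation:
After 1 (delete_current): list=[5, 2, 4, 9, 1] cursor@5
After 2 (insert_after(61)): list=[5, 61, 2, 4, 9, 1] cursor@5
After 3 (insert_after(70)): list=[5, 70, 61, 2, 4, 9, 1] cursor@5
After 4 (next): list=[5, 70, 61, 2, 4, 9, 1] cursor@70
After 5 (next): list=[5, 70, 61, 2, 4, 9, 1] cursor@61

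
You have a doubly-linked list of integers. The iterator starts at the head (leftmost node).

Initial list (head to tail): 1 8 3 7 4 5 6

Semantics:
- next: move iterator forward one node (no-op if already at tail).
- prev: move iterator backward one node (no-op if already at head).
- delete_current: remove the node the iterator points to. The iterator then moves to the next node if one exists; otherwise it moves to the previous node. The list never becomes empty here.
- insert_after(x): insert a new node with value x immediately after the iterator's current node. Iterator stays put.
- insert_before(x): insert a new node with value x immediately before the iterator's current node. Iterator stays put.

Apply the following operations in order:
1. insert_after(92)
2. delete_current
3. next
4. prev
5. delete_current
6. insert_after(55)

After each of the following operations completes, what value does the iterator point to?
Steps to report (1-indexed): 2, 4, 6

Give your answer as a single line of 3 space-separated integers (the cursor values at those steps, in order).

Answer: 92 92 8

Derivation:
After 1 (insert_after(92)): list=[1, 92, 8, 3, 7, 4, 5, 6] cursor@1
After 2 (delete_current): list=[92, 8, 3, 7, 4, 5, 6] cursor@92
After 3 (next): list=[92, 8, 3, 7, 4, 5, 6] cursor@8
After 4 (prev): list=[92, 8, 3, 7, 4, 5, 6] cursor@92
After 5 (delete_current): list=[8, 3, 7, 4, 5, 6] cursor@8
After 6 (insert_after(55)): list=[8, 55, 3, 7, 4, 5, 6] cursor@8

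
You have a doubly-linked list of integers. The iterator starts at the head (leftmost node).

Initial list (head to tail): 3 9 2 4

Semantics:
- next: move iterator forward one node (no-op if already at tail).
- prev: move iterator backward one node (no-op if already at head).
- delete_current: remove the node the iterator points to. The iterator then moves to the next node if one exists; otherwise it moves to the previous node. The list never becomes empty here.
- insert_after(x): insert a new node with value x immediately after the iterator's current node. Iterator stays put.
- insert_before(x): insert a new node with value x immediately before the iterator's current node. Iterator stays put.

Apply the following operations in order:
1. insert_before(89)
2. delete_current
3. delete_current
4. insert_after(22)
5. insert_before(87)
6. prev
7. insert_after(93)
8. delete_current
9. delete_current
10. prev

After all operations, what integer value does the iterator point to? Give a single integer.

After 1 (insert_before(89)): list=[89, 3, 9, 2, 4] cursor@3
After 2 (delete_current): list=[89, 9, 2, 4] cursor@9
After 3 (delete_current): list=[89, 2, 4] cursor@2
After 4 (insert_after(22)): list=[89, 2, 22, 4] cursor@2
After 5 (insert_before(87)): list=[89, 87, 2, 22, 4] cursor@2
After 6 (prev): list=[89, 87, 2, 22, 4] cursor@87
After 7 (insert_after(93)): list=[89, 87, 93, 2, 22, 4] cursor@87
After 8 (delete_current): list=[89, 93, 2, 22, 4] cursor@93
After 9 (delete_current): list=[89, 2, 22, 4] cursor@2
After 10 (prev): list=[89, 2, 22, 4] cursor@89

Answer: 89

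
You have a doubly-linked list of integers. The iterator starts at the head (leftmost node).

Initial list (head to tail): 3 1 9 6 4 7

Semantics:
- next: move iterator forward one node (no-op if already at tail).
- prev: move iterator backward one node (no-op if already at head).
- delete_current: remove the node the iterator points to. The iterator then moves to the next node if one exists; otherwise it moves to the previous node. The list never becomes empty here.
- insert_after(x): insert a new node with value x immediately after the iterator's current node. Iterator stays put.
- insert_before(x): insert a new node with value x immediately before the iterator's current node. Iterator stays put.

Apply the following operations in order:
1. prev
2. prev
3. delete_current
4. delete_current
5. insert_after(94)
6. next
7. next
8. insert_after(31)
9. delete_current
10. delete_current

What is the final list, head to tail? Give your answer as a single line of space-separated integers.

After 1 (prev): list=[3, 1, 9, 6, 4, 7] cursor@3
After 2 (prev): list=[3, 1, 9, 6, 4, 7] cursor@3
After 3 (delete_current): list=[1, 9, 6, 4, 7] cursor@1
After 4 (delete_current): list=[9, 6, 4, 7] cursor@9
After 5 (insert_after(94)): list=[9, 94, 6, 4, 7] cursor@9
After 6 (next): list=[9, 94, 6, 4, 7] cursor@94
After 7 (next): list=[9, 94, 6, 4, 7] cursor@6
After 8 (insert_after(31)): list=[9, 94, 6, 31, 4, 7] cursor@6
After 9 (delete_current): list=[9, 94, 31, 4, 7] cursor@31
After 10 (delete_current): list=[9, 94, 4, 7] cursor@4

Answer: 9 94 4 7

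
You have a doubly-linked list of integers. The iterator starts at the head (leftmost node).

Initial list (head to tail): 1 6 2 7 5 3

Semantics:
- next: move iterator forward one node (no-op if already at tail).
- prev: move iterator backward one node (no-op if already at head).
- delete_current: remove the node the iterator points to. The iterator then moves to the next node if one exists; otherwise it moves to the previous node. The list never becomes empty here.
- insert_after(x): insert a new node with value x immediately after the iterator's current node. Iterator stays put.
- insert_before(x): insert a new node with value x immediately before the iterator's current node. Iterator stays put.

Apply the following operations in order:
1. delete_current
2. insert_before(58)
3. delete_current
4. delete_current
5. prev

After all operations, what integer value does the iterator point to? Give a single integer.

Answer: 58

Derivation:
After 1 (delete_current): list=[6, 2, 7, 5, 3] cursor@6
After 2 (insert_before(58)): list=[58, 6, 2, 7, 5, 3] cursor@6
After 3 (delete_current): list=[58, 2, 7, 5, 3] cursor@2
After 4 (delete_current): list=[58, 7, 5, 3] cursor@7
After 5 (prev): list=[58, 7, 5, 3] cursor@58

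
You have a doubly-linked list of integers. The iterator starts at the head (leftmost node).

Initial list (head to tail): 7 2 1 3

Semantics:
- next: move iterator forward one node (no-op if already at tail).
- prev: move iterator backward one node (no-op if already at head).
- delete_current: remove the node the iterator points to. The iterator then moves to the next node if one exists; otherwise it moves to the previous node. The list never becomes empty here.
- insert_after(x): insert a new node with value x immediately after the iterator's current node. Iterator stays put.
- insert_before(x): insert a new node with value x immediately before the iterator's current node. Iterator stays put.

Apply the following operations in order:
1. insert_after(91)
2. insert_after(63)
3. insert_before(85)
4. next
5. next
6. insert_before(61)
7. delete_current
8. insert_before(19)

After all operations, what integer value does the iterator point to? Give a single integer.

Answer: 2

Derivation:
After 1 (insert_after(91)): list=[7, 91, 2, 1, 3] cursor@7
After 2 (insert_after(63)): list=[7, 63, 91, 2, 1, 3] cursor@7
After 3 (insert_before(85)): list=[85, 7, 63, 91, 2, 1, 3] cursor@7
After 4 (next): list=[85, 7, 63, 91, 2, 1, 3] cursor@63
After 5 (next): list=[85, 7, 63, 91, 2, 1, 3] cursor@91
After 6 (insert_before(61)): list=[85, 7, 63, 61, 91, 2, 1, 3] cursor@91
After 7 (delete_current): list=[85, 7, 63, 61, 2, 1, 3] cursor@2
After 8 (insert_before(19)): list=[85, 7, 63, 61, 19, 2, 1, 3] cursor@2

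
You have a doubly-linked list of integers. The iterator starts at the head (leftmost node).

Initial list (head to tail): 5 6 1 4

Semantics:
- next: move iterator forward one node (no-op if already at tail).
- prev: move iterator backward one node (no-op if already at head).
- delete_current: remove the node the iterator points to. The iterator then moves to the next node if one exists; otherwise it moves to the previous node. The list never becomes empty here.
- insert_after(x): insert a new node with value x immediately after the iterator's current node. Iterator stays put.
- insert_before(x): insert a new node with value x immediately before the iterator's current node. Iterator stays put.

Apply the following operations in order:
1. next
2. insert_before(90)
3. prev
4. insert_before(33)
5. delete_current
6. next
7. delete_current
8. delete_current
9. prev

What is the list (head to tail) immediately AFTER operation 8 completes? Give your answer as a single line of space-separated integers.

After 1 (next): list=[5, 6, 1, 4] cursor@6
After 2 (insert_before(90)): list=[5, 90, 6, 1, 4] cursor@6
After 3 (prev): list=[5, 90, 6, 1, 4] cursor@90
After 4 (insert_before(33)): list=[5, 33, 90, 6, 1, 4] cursor@90
After 5 (delete_current): list=[5, 33, 6, 1, 4] cursor@6
After 6 (next): list=[5, 33, 6, 1, 4] cursor@1
After 7 (delete_current): list=[5, 33, 6, 4] cursor@4
After 8 (delete_current): list=[5, 33, 6] cursor@6

Answer: 5 33 6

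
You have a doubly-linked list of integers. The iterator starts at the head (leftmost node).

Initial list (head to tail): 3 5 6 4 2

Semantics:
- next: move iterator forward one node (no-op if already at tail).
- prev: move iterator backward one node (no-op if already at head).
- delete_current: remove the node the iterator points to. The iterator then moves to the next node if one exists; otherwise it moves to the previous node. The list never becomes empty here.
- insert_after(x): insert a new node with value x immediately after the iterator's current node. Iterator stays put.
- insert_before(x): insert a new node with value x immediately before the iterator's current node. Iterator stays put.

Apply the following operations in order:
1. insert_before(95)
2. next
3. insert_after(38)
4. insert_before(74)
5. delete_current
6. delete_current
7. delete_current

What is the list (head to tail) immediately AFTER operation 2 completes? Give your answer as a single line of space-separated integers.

Answer: 95 3 5 6 4 2

Derivation:
After 1 (insert_before(95)): list=[95, 3, 5, 6, 4, 2] cursor@3
After 2 (next): list=[95, 3, 5, 6, 4, 2] cursor@5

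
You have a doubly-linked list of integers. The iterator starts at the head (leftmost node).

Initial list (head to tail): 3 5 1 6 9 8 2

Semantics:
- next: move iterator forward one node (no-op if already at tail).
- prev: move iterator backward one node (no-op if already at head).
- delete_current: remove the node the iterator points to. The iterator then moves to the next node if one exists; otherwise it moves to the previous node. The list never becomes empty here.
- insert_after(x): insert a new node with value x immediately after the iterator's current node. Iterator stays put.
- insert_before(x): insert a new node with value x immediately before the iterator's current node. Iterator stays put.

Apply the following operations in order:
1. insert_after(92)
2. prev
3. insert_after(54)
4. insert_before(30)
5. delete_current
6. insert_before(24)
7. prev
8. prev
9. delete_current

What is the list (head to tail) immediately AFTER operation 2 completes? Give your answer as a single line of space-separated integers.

After 1 (insert_after(92)): list=[3, 92, 5, 1, 6, 9, 8, 2] cursor@3
After 2 (prev): list=[3, 92, 5, 1, 6, 9, 8, 2] cursor@3

Answer: 3 92 5 1 6 9 8 2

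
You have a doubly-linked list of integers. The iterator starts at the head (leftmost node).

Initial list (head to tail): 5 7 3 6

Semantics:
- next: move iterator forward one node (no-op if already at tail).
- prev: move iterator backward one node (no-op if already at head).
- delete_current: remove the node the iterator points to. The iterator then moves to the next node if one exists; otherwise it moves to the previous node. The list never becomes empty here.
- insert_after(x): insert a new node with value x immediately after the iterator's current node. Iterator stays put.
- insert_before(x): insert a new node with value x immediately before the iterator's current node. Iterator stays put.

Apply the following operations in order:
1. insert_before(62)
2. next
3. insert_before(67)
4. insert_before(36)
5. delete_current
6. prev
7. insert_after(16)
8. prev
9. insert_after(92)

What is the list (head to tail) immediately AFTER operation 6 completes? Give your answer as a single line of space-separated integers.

Answer: 62 5 67 36 3 6

Derivation:
After 1 (insert_before(62)): list=[62, 5, 7, 3, 6] cursor@5
After 2 (next): list=[62, 5, 7, 3, 6] cursor@7
After 3 (insert_before(67)): list=[62, 5, 67, 7, 3, 6] cursor@7
After 4 (insert_before(36)): list=[62, 5, 67, 36, 7, 3, 6] cursor@7
After 5 (delete_current): list=[62, 5, 67, 36, 3, 6] cursor@3
After 6 (prev): list=[62, 5, 67, 36, 3, 6] cursor@36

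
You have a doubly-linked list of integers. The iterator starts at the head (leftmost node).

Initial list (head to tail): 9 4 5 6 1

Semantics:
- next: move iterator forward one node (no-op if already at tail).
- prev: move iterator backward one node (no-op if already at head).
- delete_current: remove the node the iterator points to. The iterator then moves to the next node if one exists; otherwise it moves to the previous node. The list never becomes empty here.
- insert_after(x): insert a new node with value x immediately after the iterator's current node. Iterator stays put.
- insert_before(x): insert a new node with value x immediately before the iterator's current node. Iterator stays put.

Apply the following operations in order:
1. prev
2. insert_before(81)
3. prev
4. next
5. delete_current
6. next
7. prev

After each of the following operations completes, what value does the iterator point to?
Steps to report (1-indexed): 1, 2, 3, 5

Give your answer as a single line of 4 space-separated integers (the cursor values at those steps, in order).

Answer: 9 9 81 4

Derivation:
After 1 (prev): list=[9, 4, 5, 6, 1] cursor@9
After 2 (insert_before(81)): list=[81, 9, 4, 5, 6, 1] cursor@9
After 3 (prev): list=[81, 9, 4, 5, 6, 1] cursor@81
After 4 (next): list=[81, 9, 4, 5, 6, 1] cursor@9
After 5 (delete_current): list=[81, 4, 5, 6, 1] cursor@4
After 6 (next): list=[81, 4, 5, 6, 1] cursor@5
After 7 (prev): list=[81, 4, 5, 6, 1] cursor@4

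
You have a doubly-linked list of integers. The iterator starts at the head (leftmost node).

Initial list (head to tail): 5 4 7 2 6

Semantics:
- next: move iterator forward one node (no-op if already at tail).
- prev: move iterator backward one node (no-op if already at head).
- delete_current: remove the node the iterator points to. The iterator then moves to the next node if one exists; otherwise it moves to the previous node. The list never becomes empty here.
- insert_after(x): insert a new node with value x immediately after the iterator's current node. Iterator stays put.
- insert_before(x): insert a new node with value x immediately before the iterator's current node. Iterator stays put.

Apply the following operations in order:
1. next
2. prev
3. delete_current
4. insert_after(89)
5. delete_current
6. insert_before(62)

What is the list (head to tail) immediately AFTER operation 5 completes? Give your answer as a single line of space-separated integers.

Answer: 89 7 2 6

Derivation:
After 1 (next): list=[5, 4, 7, 2, 6] cursor@4
After 2 (prev): list=[5, 4, 7, 2, 6] cursor@5
After 3 (delete_current): list=[4, 7, 2, 6] cursor@4
After 4 (insert_after(89)): list=[4, 89, 7, 2, 6] cursor@4
After 5 (delete_current): list=[89, 7, 2, 6] cursor@89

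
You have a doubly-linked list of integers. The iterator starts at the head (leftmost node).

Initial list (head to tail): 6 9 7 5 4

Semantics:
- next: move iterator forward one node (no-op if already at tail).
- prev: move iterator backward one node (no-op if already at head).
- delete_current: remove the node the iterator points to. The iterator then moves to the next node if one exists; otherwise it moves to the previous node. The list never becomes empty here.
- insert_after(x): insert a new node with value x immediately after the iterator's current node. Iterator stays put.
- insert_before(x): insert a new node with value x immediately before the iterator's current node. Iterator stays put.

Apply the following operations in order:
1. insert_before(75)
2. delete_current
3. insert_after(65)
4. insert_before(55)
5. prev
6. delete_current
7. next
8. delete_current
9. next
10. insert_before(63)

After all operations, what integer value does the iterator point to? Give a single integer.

After 1 (insert_before(75)): list=[75, 6, 9, 7, 5, 4] cursor@6
After 2 (delete_current): list=[75, 9, 7, 5, 4] cursor@9
After 3 (insert_after(65)): list=[75, 9, 65, 7, 5, 4] cursor@9
After 4 (insert_before(55)): list=[75, 55, 9, 65, 7, 5, 4] cursor@9
After 5 (prev): list=[75, 55, 9, 65, 7, 5, 4] cursor@55
After 6 (delete_current): list=[75, 9, 65, 7, 5, 4] cursor@9
After 7 (next): list=[75, 9, 65, 7, 5, 4] cursor@65
After 8 (delete_current): list=[75, 9, 7, 5, 4] cursor@7
After 9 (next): list=[75, 9, 7, 5, 4] cursor@5
After 10 (insert_before(63)): list=[75, 9, 7, 63, 5, 4] cursor@5

Answer: 5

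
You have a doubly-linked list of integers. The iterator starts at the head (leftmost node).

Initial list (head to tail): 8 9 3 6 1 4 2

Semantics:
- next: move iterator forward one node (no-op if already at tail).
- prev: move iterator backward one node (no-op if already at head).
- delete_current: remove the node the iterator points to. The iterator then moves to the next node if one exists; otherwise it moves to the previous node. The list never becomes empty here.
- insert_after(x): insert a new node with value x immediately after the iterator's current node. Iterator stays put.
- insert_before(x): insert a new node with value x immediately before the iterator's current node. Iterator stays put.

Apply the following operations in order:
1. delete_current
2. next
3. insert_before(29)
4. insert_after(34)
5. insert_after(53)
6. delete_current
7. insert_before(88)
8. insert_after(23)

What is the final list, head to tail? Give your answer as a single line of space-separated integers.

After 1 (delete_current): list=[9, 3, 6, 1, 4, 2] cursor@9
After 2 (next): list=[9, 3, 6, 1, 4, 2] cursor@3
After 3 (insert_before(29)): list=[9, 29, 3, 6, 1, 4, 2] cursor@3
After 4 (insert_after(34)): list=[9, 29, 3, 34, 6, 1, 4, 2] cursor@3
After 5 (insert_after(53)): list=[9, 29, 3, 53, 34, 6, 1, 4, 2] cursor@3
After 6 (delete_current): list=[9, 29, 53, 34, 6, 1, 4, 2] cursor@53
After 7 (insert_before(88)): list=[9, 29, 88, 53, 34, 6, 1, 4, 2] cursor@53
After 8 (insert_after(23)): list=[9, 29, 88, 53, 23, 34, 6, 1, 4, 2] cursor@53

Answer: 9 29 88 53 23 34 6 1 4 2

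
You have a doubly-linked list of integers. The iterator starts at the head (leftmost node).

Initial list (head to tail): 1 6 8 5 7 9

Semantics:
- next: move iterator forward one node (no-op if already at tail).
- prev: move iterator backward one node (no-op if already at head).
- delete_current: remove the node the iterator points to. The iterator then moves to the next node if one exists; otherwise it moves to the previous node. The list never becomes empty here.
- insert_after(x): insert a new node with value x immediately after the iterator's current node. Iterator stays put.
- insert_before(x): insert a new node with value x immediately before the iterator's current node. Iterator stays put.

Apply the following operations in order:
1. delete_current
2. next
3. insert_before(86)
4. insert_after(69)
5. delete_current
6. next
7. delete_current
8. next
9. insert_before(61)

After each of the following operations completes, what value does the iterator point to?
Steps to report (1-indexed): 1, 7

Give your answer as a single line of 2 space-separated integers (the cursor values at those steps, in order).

Answer: 6 7

Derivation:
After 1 (delete_current): list=[6, 8, 5, 7, 9] cursor@6
After 2 (next): list=[6, 8, 5, 7, 9] cursor@8
After 3 (insert_before(86)): list=[6, 86, 8, 5, 7, 9] cursor@8
After 4 (insert_after(69)): list=[6, 86, 8, 69, 5, 7, 9] cursor@8
After 5 (delete_current): list=[6, 86, 69, 5, 7, 9] cursor@69
After 6 (next): list=[6, 86, 69, 5, 7, 9] cursor@5
After 7 (delete_current): list=[6, 86, 69, 7, 9] cursor@7
After 8 (next): list=[6, 86, 69, 7, 9] cursor@9
After 9 (insert_before(61)): list=[6, 86, 69, 7, 61, 9] cursor@9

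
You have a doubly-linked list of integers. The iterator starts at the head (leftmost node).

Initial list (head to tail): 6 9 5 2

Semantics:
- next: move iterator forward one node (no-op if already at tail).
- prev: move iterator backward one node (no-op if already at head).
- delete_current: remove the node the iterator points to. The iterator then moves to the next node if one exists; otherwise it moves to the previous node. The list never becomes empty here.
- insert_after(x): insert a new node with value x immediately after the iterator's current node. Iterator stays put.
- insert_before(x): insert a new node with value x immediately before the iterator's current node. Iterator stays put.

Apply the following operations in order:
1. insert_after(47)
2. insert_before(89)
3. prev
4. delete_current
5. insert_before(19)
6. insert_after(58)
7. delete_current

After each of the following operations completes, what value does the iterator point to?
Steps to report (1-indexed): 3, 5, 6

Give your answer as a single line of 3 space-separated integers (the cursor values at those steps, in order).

After 1 (insert_after(47)): list=[6, 47, 9, 5, 2] cursor@6
After 2 (insert_before(89)): list=[89, 6, 47, 9, 5, 2] cursor@6
After 3 (prev): list=[89, 6, 47, 9, 5, 2] cursor@89
After 4 (delete_current): list=[6, 47, 9, 5, 2] cursor@6
After 5 (insert_before(19)): list=[19, 6, 47, 9, 5, 2] cursor@6
After 6 (insert_after(58)): list=[19, 6, 58, 47, 9, 5, 2] cursor@6
After 7 (delete_current): list=[19, 58, 47, 9, 5, 2] cursor@58

Answer: 89 6 6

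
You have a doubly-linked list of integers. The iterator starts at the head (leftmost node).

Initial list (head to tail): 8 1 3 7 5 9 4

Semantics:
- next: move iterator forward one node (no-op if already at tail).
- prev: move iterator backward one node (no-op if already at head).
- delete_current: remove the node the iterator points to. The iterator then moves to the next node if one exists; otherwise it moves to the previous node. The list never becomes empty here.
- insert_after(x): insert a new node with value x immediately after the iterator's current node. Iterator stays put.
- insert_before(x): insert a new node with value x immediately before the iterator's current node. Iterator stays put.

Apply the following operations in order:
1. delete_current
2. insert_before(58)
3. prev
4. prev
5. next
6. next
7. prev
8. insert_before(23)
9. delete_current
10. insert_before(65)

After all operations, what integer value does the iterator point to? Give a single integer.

Answer: 3

Derivation:
After 1 (delete_current): list=[1, 3, 7, 5, 9, 4] cursor@1
After 2 (insert_before(58)): list=[58, 1, 3, 7, 5, 9, 4] cursor@1
After 3 (prev): list=[58, 1, 3, 7, 5, 9, 4] cursor@58
After 4 (prev): list=[58, 1, 3, 7, 5, 9, 4] cursor@58
After 5 (next): list=[58, 1, 3, 7, 5, 9, 4] cursor@1
After 6 (next): list=[58, 1, 3, 7, 5, 9, 4] cursor@3
After 7 (prev): list=[58, 1, 3, 7, 5, 9, 4] cursor@1
After 8 (insert_before(23)): list=[58, 23, 1, 3, 7, 5, 9, 4] cursor@1
After 9 (delete_current): list=[58, 23, 3, 7, 5, 9, 4] cursor@3
After 10 (insert_before(65)): list=[58, 23, 65, 3, 7, 5, 9, 4] cursor@3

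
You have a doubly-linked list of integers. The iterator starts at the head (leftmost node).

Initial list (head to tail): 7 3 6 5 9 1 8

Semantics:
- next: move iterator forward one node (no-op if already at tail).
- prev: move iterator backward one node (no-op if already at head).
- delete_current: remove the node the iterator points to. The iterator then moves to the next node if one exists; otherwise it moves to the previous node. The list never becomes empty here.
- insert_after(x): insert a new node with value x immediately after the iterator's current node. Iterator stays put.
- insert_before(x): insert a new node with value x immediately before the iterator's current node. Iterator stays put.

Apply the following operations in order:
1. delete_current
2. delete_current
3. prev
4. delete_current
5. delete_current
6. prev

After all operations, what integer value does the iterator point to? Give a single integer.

After 1 (delete_current): list=[3, 6, 5, 9, 1, 8] cursor@3
After 2 (delete_current): list=[6, 5, 9, 1, 8] cursor@6
After 3 (prev): list=[6, 5, 9, 1, 8] cursor@6
After 4 (delete_current): list=[5, 9, 1, 8] cursor@5
After 5 (delete_current): list=[9, 1, 8] cursor@9
After 6 (prev): list=[9, 1, 8] cursor@9

Answer: 9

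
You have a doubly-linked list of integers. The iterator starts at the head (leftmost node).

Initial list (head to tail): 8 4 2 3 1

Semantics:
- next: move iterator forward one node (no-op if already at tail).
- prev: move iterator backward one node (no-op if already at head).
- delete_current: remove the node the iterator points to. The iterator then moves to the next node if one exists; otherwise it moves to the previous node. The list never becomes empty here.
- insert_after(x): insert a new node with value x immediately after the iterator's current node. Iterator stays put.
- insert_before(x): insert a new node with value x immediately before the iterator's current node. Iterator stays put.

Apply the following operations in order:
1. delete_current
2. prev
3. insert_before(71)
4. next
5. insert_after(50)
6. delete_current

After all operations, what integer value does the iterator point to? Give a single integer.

After 1 (delete_current): list=[4, 2, 3, 1] cursor@4
After 2 (prev): list=[4, 2, 3, 1] cursor@4
After 3 (insert_before(71)): list=[71, 4, 2, 3, 1] cursor@4
After 4 (next): list=[71, 4, 2, 3, 1] cursor@2
After 5 (insert_after(50)): list=[71, 4, 2, 50, 3, 1] cursor@2
After 6 (delete_current): list=[71, 4, 50, 3, 1] cursor@50

Answer: 50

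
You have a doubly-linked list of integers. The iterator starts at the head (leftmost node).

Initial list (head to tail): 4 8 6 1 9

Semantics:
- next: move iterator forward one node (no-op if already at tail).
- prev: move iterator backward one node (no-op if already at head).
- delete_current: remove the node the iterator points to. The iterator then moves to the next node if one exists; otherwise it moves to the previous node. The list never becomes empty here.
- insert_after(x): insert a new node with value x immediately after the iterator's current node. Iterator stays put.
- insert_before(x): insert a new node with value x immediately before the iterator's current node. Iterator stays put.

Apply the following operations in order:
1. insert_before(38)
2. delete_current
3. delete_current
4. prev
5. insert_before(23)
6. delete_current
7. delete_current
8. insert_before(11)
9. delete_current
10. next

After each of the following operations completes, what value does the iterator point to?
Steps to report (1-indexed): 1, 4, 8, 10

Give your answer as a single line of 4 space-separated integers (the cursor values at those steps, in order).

After 1 (insert_before(38)): list=[38, 4, 8, 6, 1, 9] cursor@4
After 2 (delete_current): list=[38, 8, 6, 1, 9] cursor@8
After 3 (delete_current): list=[38, 6, 1, 9] cursor@6
After 4 (prev): list=[38, 6, 1, 9] cursor@38
After 5 (insert_before(23)): list=[23, 38, 6, 1, 9] cursor@38
After 6 (delete_current): list=[23, 6, 1, 9] cursor@6
After 7 (delete_current): list=[23, 1, 9] cursor@1
After 8 (insert_before(11)): list=[23, 11, 1, 9] cursor@1
After 9 (delete_current): list=[23, 11, 9] cursor@9
After 10 (next): list=[23, 11, 9] cursor@9

Answer: 4 38 1 9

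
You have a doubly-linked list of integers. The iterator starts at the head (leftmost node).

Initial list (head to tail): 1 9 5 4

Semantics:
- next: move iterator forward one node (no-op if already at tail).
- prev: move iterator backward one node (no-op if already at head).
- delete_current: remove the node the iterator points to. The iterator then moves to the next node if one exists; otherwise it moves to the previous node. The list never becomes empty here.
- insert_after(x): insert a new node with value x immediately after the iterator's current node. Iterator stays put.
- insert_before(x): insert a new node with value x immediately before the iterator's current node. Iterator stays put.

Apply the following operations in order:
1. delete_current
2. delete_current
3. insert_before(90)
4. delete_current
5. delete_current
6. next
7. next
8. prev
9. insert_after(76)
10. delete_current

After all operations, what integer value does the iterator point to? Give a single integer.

After 1 (delete_current): list=[9, 5, 4] cursor@9
After 2 (delete_current): list=[5, 4] cursor@5
After 3 (insert_before(90)): list=[90, 5, 4] cursor@5
After 4 (delete_current): list=[90, 4] cursor@4
After 5 (delete_current): list=[90] cursor@90
After 6 (next): list=[90] cursor@90
After 7 (next): list=[90] cursor@90
After 8 (prev): list=[90] cursor@90
After 9 (insert_after(76)): list=[90, 76] cursor@90
After 10 (delete_current): list=[76] cursor@76

Answer: 76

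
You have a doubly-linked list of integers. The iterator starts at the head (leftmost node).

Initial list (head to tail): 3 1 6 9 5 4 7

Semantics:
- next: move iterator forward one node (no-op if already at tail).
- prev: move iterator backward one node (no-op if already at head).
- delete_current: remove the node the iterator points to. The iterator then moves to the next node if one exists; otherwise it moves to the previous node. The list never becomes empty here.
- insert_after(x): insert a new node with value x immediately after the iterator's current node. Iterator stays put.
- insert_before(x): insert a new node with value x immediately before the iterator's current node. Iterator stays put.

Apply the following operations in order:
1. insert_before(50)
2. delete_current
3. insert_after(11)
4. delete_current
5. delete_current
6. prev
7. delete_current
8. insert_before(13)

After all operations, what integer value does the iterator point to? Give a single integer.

After 1 (insert_before(50)): list=[50, 3, 1, 6, 9, 5, 4, 7] cursor@3
After 2 (delete_current): list=[50, 1, 6, 9, 5, 4, 7] cursor@1
After 3 (insert_after(11)): list=[50, 1, 11, 6, 9, 5, 4, 7] cursor@1
After 4 (delete_current): list=[50, 11, 6, 9, 5, 4, 7] cursor@11
After 5 (delete_current): list=[50, 6, 9, 5, 4, 7] cursor@6
After 6 (prev): list=[50, 6, 9, 5, 4, 7] cursor@50
After 7 (delete_current): list=[6, 9, 5, 4, 7] cursor@6
After 8 (insert_before(13)): list=[13, 6, 9, 5, 4, 7] cursor@6

Answer: 6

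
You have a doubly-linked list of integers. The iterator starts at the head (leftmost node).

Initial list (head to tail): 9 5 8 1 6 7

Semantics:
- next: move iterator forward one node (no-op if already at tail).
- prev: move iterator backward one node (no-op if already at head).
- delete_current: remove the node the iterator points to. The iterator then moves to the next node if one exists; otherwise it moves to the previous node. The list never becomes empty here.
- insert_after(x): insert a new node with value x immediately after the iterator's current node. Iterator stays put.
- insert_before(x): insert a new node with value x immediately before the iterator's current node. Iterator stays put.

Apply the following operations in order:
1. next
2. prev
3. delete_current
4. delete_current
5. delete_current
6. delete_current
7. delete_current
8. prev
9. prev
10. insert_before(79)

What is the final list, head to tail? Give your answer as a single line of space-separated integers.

Answer: 79 7

Derivation:
After 1 (next): list=[9, 5, 8, 1, 6, 7] cursor@5
After 2 (prev): list=[9, 5, 8, 1, 6, 7] cursor@9
After 3 (delete_current): list=[5, 8, 1, 6, 7] cursor@5
After 4 (delete_current): list=[8, 1, 6, 7] cursor@8
After 5 (delete_current): list=[1, 6, 7] cursor@1
After 6 (delete_current): list=[6, 7] cursor@6
After 7 (delete_current): list=[7] cursor@7
After 8 (prev): list=[7] cursor@7
After 9 (prev): list=[7] cursor@7
After 10 (insert_before(79)): list=[79, 7] cursor@7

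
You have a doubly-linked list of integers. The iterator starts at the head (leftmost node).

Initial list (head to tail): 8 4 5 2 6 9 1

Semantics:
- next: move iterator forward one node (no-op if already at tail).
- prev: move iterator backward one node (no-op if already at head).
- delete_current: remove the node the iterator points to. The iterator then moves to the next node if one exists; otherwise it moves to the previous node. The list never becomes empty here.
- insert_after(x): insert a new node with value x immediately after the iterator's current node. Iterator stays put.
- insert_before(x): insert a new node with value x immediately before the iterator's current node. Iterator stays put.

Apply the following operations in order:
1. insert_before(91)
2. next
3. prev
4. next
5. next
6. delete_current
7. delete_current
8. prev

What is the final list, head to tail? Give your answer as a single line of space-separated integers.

After 1 (insert_before(91)): list=[91, 8, 4, 5, 2, 6, 9, 1] cursor@8
After 2 (next): list=[91, 8, 4, 5, 2, 6, 9, 1] cursor@4
After 3 (prev): list=[91, 8, 4, 5, 2, 6, 9, 1] cursor@8
After 4 (next): list=[91, 8, 4, 5, 2, 6, 9, 1] cursor@4
After 5 (next): list=[91, 8, 4, 5, 2, 6, 9, 1] cursor@5
After 6 (delete_current): list=[91, 8, 4, 2, 6, 9, 1] cursor@2
After 7 (delete_current): list=[91, 8, 4, 6, 9, 1] cursor@6
After 8 (prev): list=[91, 8, 4, 6, 9, 1] cursor@4

Answer: 91 8 4 6 9 1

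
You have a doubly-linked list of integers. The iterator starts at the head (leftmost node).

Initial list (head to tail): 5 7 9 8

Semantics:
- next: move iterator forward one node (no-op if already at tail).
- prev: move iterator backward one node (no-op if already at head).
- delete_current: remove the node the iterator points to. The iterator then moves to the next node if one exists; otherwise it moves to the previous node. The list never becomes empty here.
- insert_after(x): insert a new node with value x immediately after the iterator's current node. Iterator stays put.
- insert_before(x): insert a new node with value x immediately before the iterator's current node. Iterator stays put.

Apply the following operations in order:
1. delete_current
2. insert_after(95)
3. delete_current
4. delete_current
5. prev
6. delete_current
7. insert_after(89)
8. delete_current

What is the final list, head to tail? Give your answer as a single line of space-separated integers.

After 1 (delete_current): list=[7, 9, 8] cursor@7
After 2 (insert_after(95)): list=[7, 95, 9, 8] cursor@7
After 3 (delete_current): list=[95, 9, 8] cursor@95
After 4 (delete_current): list=[9, 8] cursor@9
After 5 (prev): list=[9, 8] cursor@9
After 6 (delete_current): list=[8] cursor@8
After 7 (insert_after(89)): list=[8, 89] cursor@8
After 8 (delete_current): list=[89] cursor@89

Answer: 89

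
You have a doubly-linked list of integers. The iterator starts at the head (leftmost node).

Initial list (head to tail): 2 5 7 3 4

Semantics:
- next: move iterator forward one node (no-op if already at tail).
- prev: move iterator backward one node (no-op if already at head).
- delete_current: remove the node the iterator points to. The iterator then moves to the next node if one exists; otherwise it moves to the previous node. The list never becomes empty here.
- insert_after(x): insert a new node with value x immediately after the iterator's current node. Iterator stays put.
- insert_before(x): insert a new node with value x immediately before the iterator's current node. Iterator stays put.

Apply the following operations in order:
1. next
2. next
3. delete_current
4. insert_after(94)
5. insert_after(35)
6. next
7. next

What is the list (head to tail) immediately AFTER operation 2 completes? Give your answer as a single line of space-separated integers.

Answer: 2 5 7 3 4

Derivation:
After 1 (next): list=[2, 5, 7, 3, 4] cursor@5
After 2 (next): list=[2, 5, 7, 3, 4] cursor@7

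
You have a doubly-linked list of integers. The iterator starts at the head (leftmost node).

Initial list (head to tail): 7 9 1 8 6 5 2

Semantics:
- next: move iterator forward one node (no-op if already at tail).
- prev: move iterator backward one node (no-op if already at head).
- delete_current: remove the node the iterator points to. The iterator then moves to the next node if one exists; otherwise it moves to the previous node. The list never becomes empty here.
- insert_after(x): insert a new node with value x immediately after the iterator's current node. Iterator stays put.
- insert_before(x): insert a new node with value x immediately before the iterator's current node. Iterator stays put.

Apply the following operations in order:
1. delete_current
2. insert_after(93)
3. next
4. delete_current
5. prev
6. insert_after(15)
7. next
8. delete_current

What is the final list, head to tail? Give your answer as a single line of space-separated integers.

Answer: 9 1 8 6 5 2

Derivation:
After 1 (delete_current): list=[9, 1, 8, 6, 5, 2] cursor@9
After 2 (insert_after(93)): list=[9, 93, 1, 8, 6, 5, 2] cursor@9
After 3 (next): list=[9, 93, 1, 8, 6, 5, 2] cursor@93
After 4 (delete_current): list=[9, 1, 8, 6, 5, 2] cursor@1
After 5 (prev): list=[9, 1, 8, 6, 5, 2] cursor@9
After 6 (insert_after(15)): list=[9, 15, 1, 8, 6, 5, 2] cursor@9
After 7 (next): list=[9, 15, 1, 8, 6, 5, 2] cursor@15
After 8 (delete_current): list=[9, 1, 8, 6, 5, 2] cursor@1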